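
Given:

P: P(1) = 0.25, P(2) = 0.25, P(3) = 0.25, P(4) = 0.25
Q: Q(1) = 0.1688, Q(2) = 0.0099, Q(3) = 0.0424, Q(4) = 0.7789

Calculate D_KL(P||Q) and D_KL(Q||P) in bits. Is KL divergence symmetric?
D_KL(P||Q) = 1.5363 bits, D_KL(Q||P) = 1.0267 bits. No, KL divergence is not symmetric.

D_KL(P||Q) = Σ P(x) log₂(P(x)/Q(x))

Computing term by term:
  P(1)·log₂(P(1)/Q(1)) = 0.25·log₂(0.25/0.1688) = 0.14165
  P(2)·log₂(P(2)/Q(2)) = 0.25·log₂(0.25/0.0099) = 1.16459
  P(3)·log₂(P(3)/Q(3)) = 0.25·log₂(0.25/0.0424) = 0.63995
  P(4)·log₂(P(4)/Q(4)) = 0.25·log₂(0.25/0.7789) = -0.40988

D_KL(P||Q) = 0.14165 + 1.16459 + 0.63995 - 0.40988 = 1.53631 ≈ 1.5363 bits

D_KL(Q||P) = Σ Q(x) log₂(Q(x)/P(x))

Computing term by term:
  Q(1)·log₂(Q(1)/P(1)) = 0.1688·log₂(0.1688/0.25) = -0.09564
  Q(2)·log₂(Q(2)/P(2)) = 0.0099·log₂(0.0099/0.25) = -0.04612
  Q(3)·log₂(Q(3)/P(3)) = 0.0424·log₂(0.0424/0.25) = -0.10854
  Q(4)·log₂(Q(4)/P(4)) = 0.7789·log₂(0.7789/0.25) = 1.27701

D_KL(Q||P) = -0.09564 - 0.04612 - 0.10854 + 1.27701 = 1.02671 ≈ 1.0267 bits

These are NOT equal (difference: 0.5096 bits). KL divergence is asymmetric: D_KL(P||Q) ≠ D_KL(Q||P) in general.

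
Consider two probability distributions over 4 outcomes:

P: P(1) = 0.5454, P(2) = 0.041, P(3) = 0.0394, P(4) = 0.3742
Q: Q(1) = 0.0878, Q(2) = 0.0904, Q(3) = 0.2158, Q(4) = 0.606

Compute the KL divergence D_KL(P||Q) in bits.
1.0334 bits

D_KL(P||Q) = Σ P(x) log₂(P(x)/Q(x))

Computing term by term:
  P(1)·log₂(P(1)/Q(1)) = 0.5454·log₂(0.5454/0.0878) = 1.43714
  P(2)·log₂(P(2)/Q(2)) = 0.041·log₂(0.041/0.0904) = -0.04677
  P(3)·log₂(P(3)/Q(3)) = 0.0394·log₂(0.0394/0.2158) = -0.09667
  P(4)·log₂(P(4)/Q(4)) = 0.3742·log₂(0.3742/0.606) = -0.26026

D_KL(P||Q) = 1.43714 - 0.04677 - 0.09667 - 0.26026 = 1.03344 ≈ 1.0334 bits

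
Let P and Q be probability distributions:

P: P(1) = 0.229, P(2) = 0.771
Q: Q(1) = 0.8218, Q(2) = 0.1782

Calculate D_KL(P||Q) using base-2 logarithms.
1.2072 bits

D_KL(P||Q) = Σ P(x) log₂(P(x)/Q(x))

Computing term by term:
  P(1)·log₂(P(1)/Q(1)) = 0.229·log₂(0.229/0.8218) = -0.42215
  P(2)·log₂(P(2)/Q(2)) = 0.771·log₂(0.771/0.1782) = 1.62930

D_KL(P||Q) = -0.42215 + 1.62930 = 1.20715 ≈ 1.2072 bits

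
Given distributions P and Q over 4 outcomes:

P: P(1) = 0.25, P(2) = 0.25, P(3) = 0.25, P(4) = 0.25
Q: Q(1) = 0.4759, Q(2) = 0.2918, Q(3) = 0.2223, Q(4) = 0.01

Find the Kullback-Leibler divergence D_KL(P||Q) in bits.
0.9154 bits

D_KL(P||Q) = Σ P(x) log₂(P(x)/Q(x))

Computing term by term:
  P(1)·log₂(P(1)/Q(1)) = 0.25·log₂(0.25/0.4759) = -0.23218
  P(2)·log₂(P(2)/Q(2)) = 0.25·log₂(0.25/0.2918) = -0.05576
  P(3)·log₂(P(3)/Q(3)) = 0.25·log₂(0.25/0.2223) = 0.04236
  P(4)·log₂(P(4)/Q(4)) = 0.25·log₂(0.25/0.01) = 1.16096

D_KL(P||Q) = -0.23218 - 0.05576 + 0.04236 + 1.16096 = 0.91538 ≈ 0.9154 bits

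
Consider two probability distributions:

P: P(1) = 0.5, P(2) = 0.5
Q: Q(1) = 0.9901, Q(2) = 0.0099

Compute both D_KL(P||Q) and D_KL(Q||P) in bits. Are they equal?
D_KL(P||Q) = 2.3364 bits, D_KL(Q||P) = 0.9199 bits. No, they are not equal.

D_KL(P||Q) = Σ P(x) log₂(P(x)/Q(x))

Computing term by term:
  P(1)·log₂(P(1)/Q(1)) = 0.5·log₂(0.5/0.9901) = -0.49282
  P(2)·log₂(P(2)/Q(2)) = 0.5·log₂(0.5/0.0099) = 2.82918

D_KL(P||Q) = -0.49282 + 2.82918 = 2.33636 ≈ 2.3364 bits

D_KL(Q||P) = Σ Q(x) log₂(Q(x)/P(x))

Computing term by term:
  Q(1)·log₂(Q(1)/P(1)) = 0.9901·log₂(0.9901/0.5) = 0.97589
  Q(2)·log₂(Q(2)/P(2)) = 0.0099·log₂(0.0099/0.5) = -0.05602

D_KL(Q||P) = 0.97589 - 0.05602 = 0.91987 ≈ 0.9199 bits

These are NOT equal (difference: 1.4165 bits). KL divergence is asymmetric: D_KL(P||Q) ≠ D_KL(Q||P) in general.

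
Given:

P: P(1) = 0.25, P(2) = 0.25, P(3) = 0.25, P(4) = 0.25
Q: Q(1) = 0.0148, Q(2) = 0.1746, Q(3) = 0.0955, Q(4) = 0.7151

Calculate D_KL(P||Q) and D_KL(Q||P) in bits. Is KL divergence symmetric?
D_KL(P||Q) = 1.1171 bits, D_KL(Q||P) = 0.8009 bits. No, KL divergence is not symmetric.

D_KL(P||Q) = Σ P(x) log₂(P(x)/Q(x))

Computing term by term:
  P(1)·log₂(P(1)/Q(1)) = 0.25·log₂(0.25/0.0148) = 1.01956
  P(2)·log₂(P(2)/Q(2)) = 0.25·log₂(0.25/0.1746) = 0.12947
  P(3)·log₂(P(3)/Q(3)) = 0.25·log₂(0.25/0.0955) = 0.34709
  P(4)·log₂(P(4)/Q(4)) = 0.25·log₂(0.25/0.7151) = -0.37905

D_KL(P||Q) = 1.01956 + 0.12947 + 0.34709 - 0.37905 = 1.11707 ≈ 1.1171 bits

D_KL(Q||P) = Σ Q(x) log₂(Q(x)/P(x))

Computing term by term:
  Q(1)·log₂(Q(1)/P(1)) = 0.0148·log₂(0.0148/0.25) = -0.06036
  Q(2)·log₂(Q(2)/P(2)) = 0.1746·log₂(0.1746/0.25) = -0.09042
  Q(3)·log₂(Q(3)/P(3)) = 0.0955·log₂(0.0955/0.25) = -0.13259
  Q(4)·log₂(Q(4)/P(4)) = 0.7151·log₂(0.7151/0.25) = 1.08425

D_KL(Q||P) = -0.06036 - 0.09042 - 0.13259 + 1.08425 = 0.80088 ≈ 0.8009 bits

These are NOT equal (difference: 0.3162 bits). KL divergence is asymmetric: D_KL(P||Q) ≠ D_KL(Q||P) in general.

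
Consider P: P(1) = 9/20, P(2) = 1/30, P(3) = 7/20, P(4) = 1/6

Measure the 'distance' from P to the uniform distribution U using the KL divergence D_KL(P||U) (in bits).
0.3571 bits

U(i) = 1/4 for all i

D_KL(P||U) = Σ P(x) log₂(P(x) / (1/4))
           = Σ P(x) log₂(P(x)) + log₂(4)
           = log₂(4) - H(P)

H(P) = -Σ P(x) log₂(P(x)):
  -P(1)·log₂(P(1)) = -(9/20)·log₂(9/20) = 0.51840
  -P(2)·log₂(P(2)) = -(1/30)·log₂(1/30) = 0.16356
  -P(3)·log₂(P(3)) = -(7/20)·log₂(7/20) = 0.53010
  -P(4)·log₂(P(4)) = -(1/6)·log₂(1/6) = 0.43083
H(P) = 0.51840 + 0.16356 + 0.53010 + 0.43083 = 1.64289 bits

log₂(4) = 2.00000 bits

D_KL(P||U) = 2.00000 - 1.64289 = 0.35711 ≈ 0.3571 bits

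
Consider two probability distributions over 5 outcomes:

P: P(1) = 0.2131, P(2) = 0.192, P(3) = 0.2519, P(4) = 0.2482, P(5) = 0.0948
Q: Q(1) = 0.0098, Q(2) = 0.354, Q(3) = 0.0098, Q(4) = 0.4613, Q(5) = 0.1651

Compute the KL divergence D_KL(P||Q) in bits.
1.6593 bits

D_KL(P||Q) = Σ P(x) log₂(P(x)/Q(x))

Computing term by term:
  P(1)·log₂(P(1)/Q(1)) = 0.2131·log₂(0.2131/0.0098) = 0.94672
  P(2)·log₂(P(2)/Q(2)) = 0.192·log₂(0.192/0.354) = -0.16947
  P(3)·log₂(P(3)/Q(3)) = 0.2519·log₂(0.2519/0.0098) = 1.17988
  P(4)·log₂(P(4)/Q(4)) = 0.2482·log₂(0.2482/0.4613) = -0.22194
  P(5)·log₂(P(5)/Q(5)) = 0.0948·log₂(0.0948/0.1651) = -0.07588

D_KL(P||Q) = 0.94672 - 0.16947 + 1.17988 - 0.22194 - 0.07588 = 1.65931 ≈ 1.6593 bits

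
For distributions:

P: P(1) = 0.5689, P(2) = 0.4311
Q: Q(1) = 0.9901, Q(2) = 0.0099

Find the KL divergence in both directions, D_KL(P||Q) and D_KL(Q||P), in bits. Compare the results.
D_KL(P||Q) = 1.8923 bits, D_KL(Q||P) = 0.7376 bits. D_KL(P||Q) is larger than D_KL(Q||P) by 1.1547 bits; the two directions differ.

D_KL(P||Q) = Σ P(x) log₂(P(x)/Q(x))

Computing term by term:
  P(1)·log₂(P(1)/Q(1)) = 0.5689·log₂(0.5689/0.9901) = -0.45478
  P(2)·log₂(P(2)/Q(2)) = 0.4311·log₂(0.4311/0.0099) = 2.34710

D_KL(P||Q) = -0.45478 + 2.34710 = 1.89232 ≈ 1.8923 bits

D_KL(Q||P) = Σ Q(x) log₂(Q(x)/P(x))

Computing term by term:
  Q(1)·log₂(Q(1)/P(1)) = 0.9901·log₂(0.9901/0.5689) = 0.79149
  Q(2)·log₂(Q(2)/P(2)) = 0.0099·log₂(0.0099/0.4311) = -0.05390

D_KL(Q||P) = 0.79149 - 0.05390 = 0.73759 ≈ 0.7376 bits

These are NOT equal (difference: 1.1547 bits). KL divergence is asymmetric: D_KL(P||Q) ≠ D_KL(Q||P) in general.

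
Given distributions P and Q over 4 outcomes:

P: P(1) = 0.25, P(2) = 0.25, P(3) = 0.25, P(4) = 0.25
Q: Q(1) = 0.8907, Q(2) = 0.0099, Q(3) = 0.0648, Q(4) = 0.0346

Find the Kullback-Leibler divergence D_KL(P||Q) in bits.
1.9066 bits

D_KL(P||Q) = Σ P(x) log₂(P(x)/Q(x))

Computing term by term:
  P(1)·log₂(P(1)/Q(1)) = 0.25·log₂(0.25/0.8907) = -0.45825
  P(2)·log₂(P(2)/Q(2)) = 0.25·log₂(0.25/0.0099) = 1.16459
  P(3)·log₂(P(3)/Q(3)) = 0.25·log₂(0.25/0.0648) = 0.48697
  P(4)·log₂(P(4)/Q(4)) = 0.25·log₂(0.25/0.0346) = 0.71327

D_KL(P||Q) = -0.45825 + 1.16459 + 0.48697 + 0.71327 = 1.90658 ≈ 1.9066 bits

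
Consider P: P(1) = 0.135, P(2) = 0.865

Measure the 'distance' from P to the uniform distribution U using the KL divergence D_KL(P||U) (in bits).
0.4290 bits

U(i) = 1/2 for all i

D_KL(P||U) = Σ P(x) log₂(P(x) / (1/2))
           = Σ P(x) log₂(P(x)) + log₂(2)
           = log₂(2) - H(P)

H(P) = -Σ P(x) log₂(P(x)):
  -P(1)·log₂(P(1)) = -(0.135)·log₂(0.135) = 0.39001
  -P(2)·log₂(P(2)) = -(0.865)·log₂(0.865) = 0.18098
H(P) = 0.39001 + 0.18098 = 0.57099 bits

log₂(2) = 1.00000 bits

D_KL(P||U) = 1.00000 - 0.57099 = 0.42901 ≈ 0.4290 bits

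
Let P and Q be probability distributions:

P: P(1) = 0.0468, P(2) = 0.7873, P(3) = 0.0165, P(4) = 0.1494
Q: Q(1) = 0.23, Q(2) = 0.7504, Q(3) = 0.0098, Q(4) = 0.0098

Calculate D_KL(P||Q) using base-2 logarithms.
0.5466 bits

D_KL(P||Q) = Σ P(x) log₂(P(x)/Q(x))

Computing term by term:
  P(1)·log₂(P(1)/Q(1)) = 0.0468·log₂(0.0468/0.23) = -0.10750
  P(2)·log₂(P(2)/Q(2)) = 0.7873·log₂(0.7873/0.7504) = 0.05452
  P(3)·log₂(P(3)/Q(3)) = 0.0165·log₂(0.0165/0.0098) = 0.01240
  P(4)·log₂(P(4)/Q(4)) = 0.1494·log₂(0.1494/0.0098) = 0.58718

D_KL(P||Q) = -0.10750 + 0.05452 + 0.01240 + 0.58718 = 0.54660 ≈ 0.5466 bits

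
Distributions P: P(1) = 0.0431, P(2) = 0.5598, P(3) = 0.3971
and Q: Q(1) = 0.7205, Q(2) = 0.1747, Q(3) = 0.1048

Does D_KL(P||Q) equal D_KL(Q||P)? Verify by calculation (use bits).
D_KL(P||Q) = 1.5285 bits, D_KL(Q||P) = 2.4327 bits. No — D_KL(P||Q) ≠ D_KL(Q||P) for this pair.

D_KL(P||Q) = Σ P(x) log₂(P(x)/Q(x))

Computing term by term:
  P(1)·log₂(P(1)/Q(1)) = 0.0431·log₂(0.0431/0.7205) = -0.17513
  P(2)·log₂(P(2)/Q(2)) = 0.5598·log₂(0.5598/0.1747) = 0.94048
  P(3)·log₂(P(3)/Q(3)) = 0.3971·log₂(0.3971/0.1048) = 0.76317

D_KL(P||Q) = -0.17513 + 0.94048 + 0.76317 = 1.52852 ≈ 1.5285 bits

D_KL(Q||P) = Σ Q(x) log₂(Q(x)/P(x))

Computing term by term:
  Q(1)·log₂(Q(1)/P(1)) = 0.7205·log₂(0.7205/0.0431) = 2.92756
  Q(2)·log₂(Q(2)/P(2)) = 0.1747·log₂(0.1747/0.5598) = -0.29350
  Q(3)·log₂(Q(3)/P(3)) = 0.1048·log₂(0.1048/0.3971) = -0.20141

D_KL(Q||P) = 2.92756 - 0.29350 - 0.20141 = 2.43265 ≈ 2.4327 bits

These are NOT equal (difference: 0.9042 bits). KL divergence is asymmetric: D_KL(P||Q) ≠ D_KL(Q||P) in general.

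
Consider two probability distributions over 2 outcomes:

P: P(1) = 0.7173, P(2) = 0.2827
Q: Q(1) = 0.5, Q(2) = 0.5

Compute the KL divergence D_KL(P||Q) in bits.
0.1409 bits

D_KL(P||Q) = Σ P(x) log₂(P(x)/Q(x))

Computing term by term:
  P(1)·log₂(P(1)/Q(1)) = 0.7173·log₂(0.7173/0.5) = 0.37346
  P(2)·log₂(P(2)/Q(2)) = 0.2827·log₂(0.2827/0.5) = -0.23256

D_KL(P||Q) = 0.37346 - 0.23256 = 0.14090 ≈ 0.1409 bits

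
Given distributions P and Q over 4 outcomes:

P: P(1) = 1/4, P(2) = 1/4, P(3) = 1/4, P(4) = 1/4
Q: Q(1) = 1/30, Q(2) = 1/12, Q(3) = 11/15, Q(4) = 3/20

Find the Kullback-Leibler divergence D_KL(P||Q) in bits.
0.9191 bits

D_KL(P||Q) = Σ P(x) log₂(P(x)/Q(x))

Computing term by term:
  P(1)·log₂(P(1)/Q(1)) = (1/4)·log₂((1/4)/(1/30)) = 0.72672
  P(2)·log₂(P(2)/Q(2)) = (1/4)·log₂((1/4)/(1/12)) = 0.39624
  P(3)·log₂(P(3)/Q(3)) = (1/4)·log₂((1/4)/(11/15)) = -0.38814
  P(4)·log₂(P(4)/Q(4)) = (1/4)·log₂((1/4)/(3/20)) = 0.18424

D_KL(P||Q) = 0.72672 + 0.39624 - 0.38814 + 0.18424 = 0.91906 ≈ 0.9191 bits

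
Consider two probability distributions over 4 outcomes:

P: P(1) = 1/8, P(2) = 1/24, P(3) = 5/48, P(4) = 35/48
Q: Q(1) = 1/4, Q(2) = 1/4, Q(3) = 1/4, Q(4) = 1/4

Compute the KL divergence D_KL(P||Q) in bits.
0.7618 bits

D_KL(P||Q) = Σ P(x) log₂(P(x)/Q(x))

Computing term by term:
  P(1)·log₂(P(1)/Q(1)) = (1/8)·log₂((1/8)/(1/4)) = -0.12500
  P(2)·log₂(P(2)/Q(2)) = (1/24)·log₂((1/24)/(1/4)) = -0.10771
  P(3)·log₂(P(3)/Q(3)) = (5/48)·log₂((5/48)/(1/4)) = -0.13157
  P(4)·log₂(P(4)/Q(4)) = (35/48)·log₂((35/48)/(1/4)) = 1.12607

D_KL(P||Q) = -0.12500 - 0.10771 - 0.13157 + 1.12607 = 0.76179 ≈ 0.7618 bits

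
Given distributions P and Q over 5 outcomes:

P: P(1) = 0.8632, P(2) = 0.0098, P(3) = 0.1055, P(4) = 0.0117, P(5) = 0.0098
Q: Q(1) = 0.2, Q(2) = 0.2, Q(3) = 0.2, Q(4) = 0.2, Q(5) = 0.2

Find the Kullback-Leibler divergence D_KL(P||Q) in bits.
1.5905 bits

D_KL(P||Q) = Σ P(x) log₂(P(x)/Q(x))

Computing term by term:
  P(1)·log₂(P(1)/Q(1)) = 0.8632·log₂(0.8632/0.2) = 1.82109
  P(2)·log₂(P(2)/Q(2)) = 0.0098·log₂(0.0098/0.2) = -0.04264
  P(3)·log₂(P(3)/Q(3)) = 0.1055·log₂(0.1055/0.2) = -0.09735
  P(4)·log₂(P(4)/Q(4)) = 0.0117·log₂(0.0117/0.2) = -0.04792
  P(5)·log₂(P(5)/Q(5)) = 0.0098·log₂(0.0098/0.2) = -0.04264

D_KL(P||Q) = 1.82109 - 0.04264 - 0.09735 - 0.04792 - 0.04264 = 1.59054 ≈ 1.5905 bits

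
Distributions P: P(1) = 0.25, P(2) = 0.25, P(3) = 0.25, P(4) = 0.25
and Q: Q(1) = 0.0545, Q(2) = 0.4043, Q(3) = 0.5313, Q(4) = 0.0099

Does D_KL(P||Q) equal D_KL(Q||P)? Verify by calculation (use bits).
D_KL(P||Q) = 1.2687 bits, D_KL(Q||P) = 0.6923 bits. No — D_KL(P||Q) ≠ D_KL(Q||P) for this pair.

D_KL(P||Q) = Σ P(x) log₂(P(x)/Q(x))

Computing term by term:
  P(1)·log₂(P(1)/Q(1)) = 0.25·log₂(0.25/0.0545) = 0.54940
  P(2)·log₂(P(2)/Q(2)) = 0.25·log₂(0.25/0.4043) = -0.17337
  P(3)·log₂(P(3)/Q(3)) = 0.25·log₂(0.25/0.5313) = -0.27190
  P(4)·log₂(P(4)/Q(4)) = 0.25·log₂(0.25/0.0099) = 1.16459

D_KL(P||Q) = 0.54940 - 0.17337 - 0.27190 + 1.16459 = 1.26872 ≈ 1.2687 bits

D_KL(Q||P) = Σ Q(x) log₂(Q(x)/P(x))

Computing term by term:
  Q(1)·log₂(Q(1)/P(1)) = 0.0545·log₂(0.0545/0.25) = -0.11977
  Q(2)·log₂(Q(2)/P(2)) = 0.4043·log₂(0.4043/0.25) = 0.28038
  Q(3)·log₂(Q(3)/P(3)) = 0.5313·log₂(0.5313/0.25) = 0.57784
  Q(4)·log₂(Q(4)/P(4)) = 0.0099·log₂(0.0099/0.25) = -0.04612

D_KL(Q||P) = -0.11977 + 0.28038 + 0.57784 - 0.04612 = 0.69233 ≈ 0.6923 bits

These are NOT equal (difference: 0.5764 bits). KL divergence is asymmetric: D_KL(P||Q) ≠ D_KL(Q||P) in general.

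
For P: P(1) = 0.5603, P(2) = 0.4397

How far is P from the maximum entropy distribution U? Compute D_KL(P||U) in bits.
0.0105 bits

U(i) = 1/2 for all i

D_KL(P||U) = Σ P(x) log₂(P(x) / (1/2))
           = Σ P(x) log₂(P(x)) + log₂(2)
           = log₂(2) - H(P)

H(P) = -Σ P(x) log₂(P(x)):
  -P(1)·log₂(P(1)) = -(0.5603)·log₂(0.5603) = 0.46826
  -P(2)·log₂(P(2)) = -(0.4397)·log₂(0.4397) = 0.52122
H(P) = 0.46826 + 0.52122 = 0.98948 bits

log₂(2) = 1.00000 bits

D_KL(P||U) = 1.00000 - 0.98948 = 0.01052 ≈ 0.0105 bits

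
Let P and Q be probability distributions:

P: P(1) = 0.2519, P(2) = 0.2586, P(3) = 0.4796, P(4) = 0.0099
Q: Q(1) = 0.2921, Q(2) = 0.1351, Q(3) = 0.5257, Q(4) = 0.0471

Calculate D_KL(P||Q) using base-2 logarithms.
0.1026 bits

D_KL(P||Q) = Σ P(x) log₂(P(x)/Q(x))

Computing term by term:
  P(1)·log₂(P(1)/Q(1)) = 0.2519·log₂(0.2519/0.2921) = -0.05381
  P(2)·log₂(P(2)/Q(2)) = 0.2586·log₂(0.2586/0.1351) = 0.24223
  P(3)·log₂(P(3)/Q(3)) = 0.4796·log₂(0.4796/0.5257) = -0.06350
  P(4)·log₂(P(4)/Q(4)) = 0.0099·log₂(0.0099/0.0471) = -0.02228

D_KL(P||Q) = -0.05381 + 0.24223 - 0.06350 - 0.02228 = 0.10264 ≈ 0.1026 bits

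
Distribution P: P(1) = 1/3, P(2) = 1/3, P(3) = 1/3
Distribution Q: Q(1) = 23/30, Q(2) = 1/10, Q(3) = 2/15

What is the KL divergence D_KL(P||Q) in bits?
0.6191 bits

D_KL(P||Q) = Σ P(x) log₂(P(x)/Q(x))

Computing term by term:
  P(1)·log₂(P(1)/Q(1)) = (1/3)·log₂((1/3)/(23/30)) = -0.40054
  P(2)·log₂(P(2)/Q(2)) = (1/3)·log₂((1/3)/(1/10)) = 0.57899
  P(3)·log₂(P(3)/Q(3)) = (1/3)·log₂((1/3)/(2/15)) = 0.44064

D_KL(P||Q) = -0.40054 + 0.57899 + 0.44064 = 0.61909 ≈ 0.6191 bits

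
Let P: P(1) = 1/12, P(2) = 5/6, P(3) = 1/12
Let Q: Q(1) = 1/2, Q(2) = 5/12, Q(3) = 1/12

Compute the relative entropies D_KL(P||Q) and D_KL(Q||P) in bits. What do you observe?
D_KL(P||Q) = 0.6179 bits, D_KL(Q||P) = 0.8758 bits. The two directions give different values (D_KL(Q||P) exceeds D_KL(P||Q) by 0.2579 bits): KL divergence is asymmetric.

D_KL(P||Q) = Σ P(x) log₂(P(x)/Q(x))

Computing term by term:
  P(1)·log₂(P(1)/Q(1)) = (1/12)·log₂((1/12)/(1/2)) = -0.21541
  P(2)·log₂(P(2)/Q(2)) = (5/6)·log₂((5/6)/(5/12)) = 0.83333
  P(3)·log₂(P(3)/Q(3)) = (1/12)·log₂((1/12)/(1/12)) = 0.00000

D_KL(P||Q) = -0.21541 + 0.83333 + 0.00000 = 0.61792 ≈ 0.6179 bits

D_KL(Q||P) = Σ Q(x) log₂(Q(x)/P(x))

Computing term by term:
  Q(1)·log₂(Q(1)/P(1)) = (1/2)·log₂((1/2)/(1/12)) = 1.29248
  Q(2)·log₂(Q(2)/P(2)) = (5/12)·log₂((5/12)/(5/6)) = -0.41667
  Q(3)·log₂(Q(3)/P(3)) = (1/12)·log₂((1/12)/(1/12)) = 0.00000

D_KL(Q||P) = 1.29248 - 0.41667 + 0.00000 = 0.87581 ≈ 0.8758 bits

These are NOT equal (difference: 0.2579 bits). KL divergence is asymmetric: D_KL(P||Q) ≠ D_KL(Q||P) in general.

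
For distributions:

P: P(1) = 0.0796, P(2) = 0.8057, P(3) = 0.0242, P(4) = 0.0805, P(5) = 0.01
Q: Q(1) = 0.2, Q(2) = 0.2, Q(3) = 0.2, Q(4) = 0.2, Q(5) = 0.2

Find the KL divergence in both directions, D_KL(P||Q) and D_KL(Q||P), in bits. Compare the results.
D_KL(P||Q) = 1.2912 bits, D_KL(Q||P) = 1.6001 bits. D_KL(Q||P) is larger than D_KL(P||Q) by 0.3089 bits; the two directions differ.

D_KL(P||Q) = Σ P(x) log₂(P(x)/Q(x))

Computing term by term:
  P(1)·log₂(P(1)/Q(1)) = 0.0796·log₂(0.0796/0.2) = -0.10580
  P(2)·log₂(P(2)/Q(2)) = 0.8057·log₂(0.8057/0.2) = 1.61965
  P(3)·log₂(P(3)/Q(3)) = 0.0242·log₂(0.0242/0.2) = -0.07374
  P(4)·log₂(P(4)/Q(4)) = 0.0805·log₂(0.0805/0.2) = -0.10569
  P(5)·log₂(P(5)/Q(5)) = 0.01·log₂(0.01/0.2) = -0.04322

D_KL(P||Q) = -0.10580 + 1.61965 - 0.07374 - 0.10569 - 0.04322 = 1.29120 ≈ 1.2912 bits

D_KL(Q||P) = Σ Q(x) log₂(Q(x)/P(x))

Computing term by term:
  Q(1)·log₂(Q(1)/P(1)) = 0.2·log₂(0.2/0.0796) = 0.26583
  Q(2)·log₂(Q(2)/P(2)) = 0.2·log₂(0.2/0.8057) = -0.40205
  Q(3)·log₂(Q(3)/P(3)) = 0.2·log₂(0.2/0.0242) = 0.60938
  Q(4)·log₂(Q(4)/P(4)) = 0.2·log₂(0.2/0.0805) = 0.26259
  Q(5)·log₂(Q(5)/P(5)) = 0.2·log₂(0.2/0.01) = 0.86439

D_KL(Q||P) = 0.26583 - 0.40205 + 0.60938 + 0.26259 + 0.86439 = 1.60014 ≈ 1.6001 bits

These are NOT equal (difference: 0.3089 bits). KL divergence is asymmetric: D_KL(P||Q) ≠ D_KL(Q||P) in general.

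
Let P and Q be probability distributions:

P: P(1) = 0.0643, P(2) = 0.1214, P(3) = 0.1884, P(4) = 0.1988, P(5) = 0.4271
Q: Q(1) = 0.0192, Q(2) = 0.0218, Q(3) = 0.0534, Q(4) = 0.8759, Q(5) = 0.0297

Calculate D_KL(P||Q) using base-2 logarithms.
1.9729 bits

D_KL(P||Q) = Σ P(x) log₂(P(x)/Q(x))

Computing term by term:
  P(1)·log₂(P(1)/Q(1)) = 0.0643·log₂(0.0643/0.0192) = 0.11212
  P(2)·log₂(P(2)/Q(2)) = 0.1214·log₂(0.1214/0.0218) = 0.30075
  P(3)·log₂(P(3)/Q(3)) = 0.1884·log₂(0.1884/0.0534) = 0.34268
  P(4)·log₂(P(4)/Q(4)) = 0.1988·log₂(0.1988/0.8759) = -0.42532
  P(5)·log₂(P(5)/Q(5)) = 0.4271·log₂(0.4271/0.0297) = 1.64264

D_KL(P||Q) = 0.11212 + 0.30075 + 0.34268 - 0.42532 + 1.64264 = 1.97287 ≈ 1.9729 bits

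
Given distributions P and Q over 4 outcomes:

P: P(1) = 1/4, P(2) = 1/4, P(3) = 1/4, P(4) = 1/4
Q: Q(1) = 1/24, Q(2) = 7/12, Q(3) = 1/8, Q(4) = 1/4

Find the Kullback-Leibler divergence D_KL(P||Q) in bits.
0.5906 bits

D_KL(P||Q) = Σ P(x) log₂(P(x)/Q(x))

Computing term by term:
  P(1)·log₂(P(1)/Q(1)) = (1/4)·log₂((1/4)/(1/24)) = 0.64624
  P(2)·log₂(P(2)/Q(2)) = (1/4)·log₂((1/4)/(7/12)) = -0.30560
  P(3)·log₂(P(3)/Q(3)) = (1/4)·log₂((1/4)/(1/8)) = 0.25000
  P(4)·log₂(P(4)/Q(4)) = (1/4)·log₂((1/4)/(1/4)) = 0.00000

D_KL(P||Q) = 0.64624 - 0.30560 + 0.25000 + 0.00000 = 0.59064 ≈ 0.5906 bits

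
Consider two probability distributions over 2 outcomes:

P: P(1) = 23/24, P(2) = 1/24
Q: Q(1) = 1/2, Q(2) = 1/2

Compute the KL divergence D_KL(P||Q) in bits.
0.7501 bits

D_KL(P||Q) = Σ P(x) log₂(P(x)/Q(x))

Computing term by term:
  P(1)·log₂(P(1)/Q(1)) = (23/24)·log₂((23/24)/(1/2)) = 0.89949
  P(2)·log₂(P(2)/Q(2)) = (1/24)·log₂((1/24)/(1/2)) = -0.14937

D_KL(P||Q) = 0.89949 - 0.14937 = 0.75012 ≈ 0.7501 bits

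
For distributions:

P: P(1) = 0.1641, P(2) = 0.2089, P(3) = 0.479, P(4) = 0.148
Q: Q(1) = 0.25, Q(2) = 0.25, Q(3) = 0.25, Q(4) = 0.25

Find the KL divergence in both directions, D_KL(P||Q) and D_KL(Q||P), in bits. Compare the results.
D_KL(P||Q) = 0.1836 bits, D_KL(Q||P) = 0.1712 bits. D_KL(P||Q) is larger than D_KL(Q||P) by 0.0124 bits; the two directions differ.

D_KL(P||Q) = Σ P(x) log₂(P(x)/Q(x))

Computing term by term:
  P(1)·log₂(P(1)/Q(1)) = 0.1641·log₂(0.1641/0.25) = -0.09967
  P(2)·log₂(P(2)/Q(2)) = 0.2089·log₂(0.2089/0.25) = -0.05413
  P(3)·log₂(P(3)/Q(3)) = 0.479·log₂(0.479/0.25) = 0.44935
  P(4)·log₂(P(4)/Q(4)) = 0.148·log₂(0.148/0.25) = -0.11194

D_KL(P||Q) = -0.09967 - 0.05413 + 0.44935 - 0.11194 = 0.18361 ≈ 0.1836 bits

D_KL(Q||P) = Σ Q(x) log₂(Q(x)/P(x))

Computing term by term:
  Q(1)·log₂(Q(1)/P(1)) = 0.25·log₂(0.25/0.1641) = 0.15184
  Q(2)·log₂(Q(2)/P(2)) = 0.25·log₂(0.25/0.2089) = 0.06478
  Q(3)·log₂(Q(3)/P(3)) = 0.25·log₂(0.25/0.479) = -0.23452
  Q(4)·log₂(Q(4)/P(4)) = 0.25·log₂(0.25/0.148) = 0.18908

D_KL(Q||P) = 0.15184 + 0.06478 - 0.23452 + 0.18908 = 0.17118 ≈ 0.1712 bits

These are NOT equal (difference: 0.0124 bits). KL divergence is asymmetric: D_KL(P||Q) ≠ D_KL(Q||P) in general.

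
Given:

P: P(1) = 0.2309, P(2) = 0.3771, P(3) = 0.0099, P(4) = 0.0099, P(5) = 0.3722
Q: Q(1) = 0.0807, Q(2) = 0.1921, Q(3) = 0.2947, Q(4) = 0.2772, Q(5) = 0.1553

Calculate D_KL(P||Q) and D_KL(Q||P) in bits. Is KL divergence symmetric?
D_KL(P||Q) = 1.0904 bits, D_KL(Q||P) = 2.2702 bits. No, KL divergence is not symmetric.

D_KL(P||Q) = Σ P(x) log₂(P(x)/Q(x))

Computing term by term:
  P(1)·log₂(P(1)/Q(1)) = 0.2309·log₂(0.2309/0.0807) = 0.35019
  P(2)·log₂(P(2)/Q(2)) = 0.3771·log₂(0.3771/0.1921) = 0.36695
  P(3)·log₂(P(3)/Q(3)) = 0.0099·log₂(0.0099/0.2947) = -0.04847
  P(4)·log₂(P(4)/Q(4)) = 0.0099·log₂(0.0099/0.2772) = -0.04759
  P(5)·log₂(P(5)/Q(5)) = 0.3722·log₂(0.3722/0.1553) = 0.46935

D_KL(P||Q) = 0.35019 + 0.36695 - 0.04847 - 0.04759 + 0.46935 = 1.09043 ≈ 1.0904 bits

D_KL(Q||P) = Σ Q(x) log₂(Q(x)/P(x))

Computing term by term:
  Q(1)·log₂(Q(1)/P(1)) = 0.0807·log₂(0.0807/0.2309) = -0.12239
  Q(2)·log₂(Q(2)/P(2)) = 0.1921·log₂(0.1921/0.3771) = -0.18693
  Q(3)·log₂(Q(3)/P(3)) = 0.2947·log₂(0.2947/0.0099) = 1.44276
  Q(4)·log₂(Q(4)/P(4)) = 0.2772·log₂(0.2772/0.0099) = 1.33260
  Q(5)·log₂(Q(5)/P(5)) = 0.1553·log₂(0.1553/0.3722) = -0.19584

D_KL(Q||P) = -0.12239 - 0.18693 + 1.44276 + 1.33260 - 0.19584 = 2.27020 ≈ 2.2702 bits

These are NOT equal (difference: 1.1798 bits). KL divergence is asymmetric: D_KL(P||Q) ≠ D_KL(Q||P) in general.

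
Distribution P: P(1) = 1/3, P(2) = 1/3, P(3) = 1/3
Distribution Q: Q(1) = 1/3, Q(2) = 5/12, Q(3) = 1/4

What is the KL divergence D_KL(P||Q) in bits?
0.0310 bits

D_KL(P||Q) = Σ P(x) log₂(P(x)/Q(x))

Computing term by term:
  P(1)·log₂(P(1)/Q(1)) = (1/3)·log₂((1/3)/(1/3)) = 0.00000
  P(2)·log₂(P(2)/Q(2)) = (1/3)·log₂((1/3)/(5/12)) = -0.10731
  P(3)·log₂(P(3)/Q(3)) = (1/3)·log₂((1/3)/(1/4)) = 0.13835

D_KL(P||Q) = 0.00000 - 0.10731 + 0.13835 = 0.03104 ≈ 0.0310 bits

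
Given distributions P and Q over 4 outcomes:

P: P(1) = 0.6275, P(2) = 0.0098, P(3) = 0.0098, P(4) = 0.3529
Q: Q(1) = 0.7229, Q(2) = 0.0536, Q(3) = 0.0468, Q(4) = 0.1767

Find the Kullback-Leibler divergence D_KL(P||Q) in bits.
0.1779 bits

D_KL(P||Q) = Σ P(x) log₂(P(x)/Q(x))

Computing term by term:
  P(1)·log₂(P(1)/Q(1)) = 0.6275·log₂(0.6275/0.7229) = -0.12812
  P(2)·log₂(P(2)/Q(2)) = 0.0098·log₂(0.0098/0.0536) = -0.02402
  P(3)·log₂(P(3)/Q(3)) = 0.0098·log₂(0.0098/0.0468) = -0.02211
  P(4)·log₂(P(4)/Q(4)) = 0.3529·log₂(0.3529/0.1767) = 0.35218

D_KL(P||Q) = -0.12812 - 0.02402 - 0.02211 + 0.35218 = 0.17793 ≈ 0.1779 bits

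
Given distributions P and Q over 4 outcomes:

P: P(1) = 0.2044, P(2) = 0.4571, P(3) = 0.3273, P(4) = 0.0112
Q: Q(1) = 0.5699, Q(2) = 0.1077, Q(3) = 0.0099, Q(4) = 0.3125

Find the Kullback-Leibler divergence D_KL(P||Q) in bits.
2.2490 bits

D_KL(P||Q) = Σ P(x) log₂(P(x)/Q(x))

Computing term by term:
  P(1)·log₂(P(1)/Q(1)) = 0.2044·log₂(0.2044/0.5699) = -0.30237
  P(2)·log₂(P(2)/Q(2)) = 0.4571·log₂(0.4571/0.1077) = 0.95328
  P(3)·log₂(P(3)/Q(3)) = 0.3273·log₂(0.3273/0.0099) = 1.65190
  P(4)·log₂(P(4)/Q(4)) = 0.0112·log₂(0.0112/0.3125) = -0.05379

D_KL(P||Q) = -0.30237 + 0.95328 + 1.65190 - 0.05379 = 2.24902 ≈ 2.2490 bits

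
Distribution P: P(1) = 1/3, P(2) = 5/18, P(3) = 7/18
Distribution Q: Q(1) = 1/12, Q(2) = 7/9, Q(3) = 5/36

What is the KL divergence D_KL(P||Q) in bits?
0.8317 bits

D_KL(P||Q) = Σ P(x) log₂(P(x)/Q(x))

Computing term by term:
  P(1)·log₂(P(1)/Q(1)) = (1/3)·log₂((1/3)/(1/12)) = 0.66667
  P(2)·log₂(P(2)/Q(2)) = (5/18)·log₂((5/18)/(7/9)) = -0.41262
  P(3)·log₂(P(3)/Q(3)) = (7/18)·log₂((7/18)/(5/36)) = 0.57767

D_KL(P||Q) = 0.66667 - 0.41262 + 0.57767 = 0.83172 ≈ 0.8317 bits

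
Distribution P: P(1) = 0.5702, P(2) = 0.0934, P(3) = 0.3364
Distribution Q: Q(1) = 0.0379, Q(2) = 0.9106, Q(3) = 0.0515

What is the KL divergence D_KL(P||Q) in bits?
2.8341 bits

D_KL(P||Q) = Σ P(x) log₂(P(x)/Q(x))

Computing term by term:
  P(1)·log₂(P(1)/Q(1)) = 0.5702·log₂(0.5702/0.0379) = 2.23017
  P(2)·log₂(P(2)/Q(2)) = 0.0934·log₂(0.0934/0.9106) = -0.30685
  P(3)·log₂(P(3)/Q(3)) = 0.3364·log₂(0.3364/0.0515) = 0.91081

D_KL(P||Q) = 2.23017 - 0.30685 + 0.91081 = 2.83413 ≈ 2.8341 bits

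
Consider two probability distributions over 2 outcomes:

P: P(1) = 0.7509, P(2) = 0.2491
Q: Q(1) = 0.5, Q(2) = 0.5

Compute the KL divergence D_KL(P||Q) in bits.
0.1902 bits

D_KL(P||Q) = Σ P(x) log₂(P(x)/Q(x))

Computing term by term:
  P(1)·log₂(P(1)/Q(1)) = 0.7509·log₂(0.7509/0.5) = 0.44055
  P(2)·log₂(P(2)/Q(2)) = 0.2491·log₂(0.2491/0.5) = -0.25040

D_KL(P||Q) = 0.44055 - 0.25040 = 0.19015 ≈ 0.1902 bits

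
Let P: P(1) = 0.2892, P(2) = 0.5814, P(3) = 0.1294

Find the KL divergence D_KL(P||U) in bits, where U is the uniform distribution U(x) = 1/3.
0.2307 bits

U(i) = 1/3 for all i

D_KL(P||U) = Σ P(x) log₂(P(x) / (1/3))
           = Σ P(x) log₂(P(x)) + log₂(3)
           = log₂(3) - H(P)

H(P) = -Σ P(x) log₂(P(x)):
  -P(1)·log₂(P(1)) = -(0.2892)·log₂(0.2892) = 0.51763
  -P(2)·log₂(P(2)) = -(0.5814)·log₂(0.5814) = 0.45489
  -P(3)·log₂(P(3)) = -(0.1294)·log₂(0.1294) = 0.38174
H(P) = 0.51763 + 0.45489 + 0.38174 = 1.35426 bits

log₂(3) = 1.58496 bits

D_KL(P||U) = 1.58496 - 1.35426 = 0.23070 ≈ 0.2307 bits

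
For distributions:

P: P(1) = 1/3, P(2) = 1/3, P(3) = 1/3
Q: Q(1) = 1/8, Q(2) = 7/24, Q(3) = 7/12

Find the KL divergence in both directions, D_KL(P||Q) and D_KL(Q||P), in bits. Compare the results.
D_KL(P||Q) = 0.2668 bits, D_KL(Q||P) = 0.2379 bits. D_KL(P||Q) is larger than D_KL(Q||P) by 0.0289 bits; the two directions differ.

D_KL(P||Q) = Σ P(x) log₂(P(x)/Q(x))

Computing term by term:
  P(1)·log₂(P(1)/Q(1)) = (1/3)·log₂((1/3)/(1/8)) = 0.47168
  P(2)·log₂(P(2)/Q(2)) = (1/3)·log₂((1/3)/(7/24)) = 0.06422
  P(3)·log₂(P(3)/Q(3)) = (1/3)·log₂((1/3)/(7/12)) = -0.26912

D_KL(P||Q) = 0.47168 + 0.06422 - 0.26912 = 0.26678 ≈ 0.2668 bits

D_KL(Q||P) = Σ Q(x) log₂(Q(x)/P(x))

Computing term by term:
  Q(1)·log₂(Q(1)/P(1)) = (1/8)·log₂((1/8)/(1/3)) = -0.17688
  Q(2)·log₂(Q(2)/P(2)) = (7/24)·log₂((7/24)/(1/3)) = -0.05619
  Q(3)·log₂(Q(3)/P(3)) = (7/12)·log₂((7/12)/(1/3)) = 0.47096

D_KL(Q||P) = -0.17688 - 0.05619 + 0.47096 = 0.23789 ≈ 0.2379 bits

These are NOT equal (difference: 0.0289 bits). KL divergence is asymmetric: D_KL(P||Q) ≠ D_KL(Q||P) in general.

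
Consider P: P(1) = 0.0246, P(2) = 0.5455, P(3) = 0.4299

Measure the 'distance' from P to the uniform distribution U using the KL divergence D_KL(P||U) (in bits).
0.4529 bits

U(i) = 1/3 for all i

D_KL(P||U) = Σ P(x) log₂(P(x) / (1/3))
           = Σ P(x) log₂(P(x)) + log₂(3)
           = log₂(3) - H(P)

H(P) = -Σ P(x) log₂(P(x)):
  -P(1)·log₂(P(1)) = -(0.0246)·log₂(0.0246) = 0.13149
  -P(2)·log₂(P(2)) = -(0.5455)·log₂(0.5455) = 0.47696
  -P(3)·log₂(P(3)) = -(0.4299)·log₂(0.4299) = 0.52359
H(P) = 0.13149 + 0.47696 + 0.52359 = 1.13204 bits

log₂(3) = 1.58496 bits

D_KL(P||U) = 1.58496 - 1.13204 = 0.45292 ≈ 0.4529 bits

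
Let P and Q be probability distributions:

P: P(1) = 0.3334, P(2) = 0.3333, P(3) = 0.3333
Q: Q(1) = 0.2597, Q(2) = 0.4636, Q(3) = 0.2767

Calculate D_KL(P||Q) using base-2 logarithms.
0.0510 bits

D_KL(P||Q) = Σ P(x) log₂(P(x)/Q(x))

Computing term by term:
  P(1)·log₂(P(1)/Q(1)) = 0.3334·log₂(0.3334/0.2597) = 0.12016
  P(2)·log₂(P(2)/Q(2)) = 0.3333·log₂(0.3333/0.4636) = -0.15867
  P(3)·log₂(P(3)/Q(3)) = 0.3333·log₂(0.3333/0.2767) = 0.08949

D_KL(P||Q) = 0.12016 - 0.15867 + 0.08949 = 0.05098 ≈ 0.0510 bits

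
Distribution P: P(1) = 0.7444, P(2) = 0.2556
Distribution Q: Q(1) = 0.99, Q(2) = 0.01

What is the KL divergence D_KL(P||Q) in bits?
0.8889 bits

D_KL(P||Q) = Σ P(x) log₂(P(x)/Q(x))

Computing term by term:
  P(1)·log₂(P(1)/Q(1)) = 0.7444·log₂(0.7444/0.99) = -0.30621
  P(2)·log₂(P(2)/Q(2)) = 0.2556·log₂(0.2556/0.01) = 1.19514

D_KL(P||Q) = -0.30621 + 1.19514 = 0.88893 ≈ 0.8889 bits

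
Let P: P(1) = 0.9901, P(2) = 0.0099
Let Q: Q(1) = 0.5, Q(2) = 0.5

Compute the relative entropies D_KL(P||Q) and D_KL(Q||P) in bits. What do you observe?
D_KL(P||Q) = 0.9199 bits, D_KL(Q||P) = 2.3364 bits. The two directions give different values (D_KL(Q||P) exceeds D_KL(P||Q) by 1.4165 bits): KL divergence is asymmetric.

D_KL(P||Q) = Σ P(x) log₂(P(x)/Q(x))

Computing term by term:
  P(1)·log₂(P(1)/Q(1)) = 0.9901·log₂(0.9901/0.5) = 0.97589
  P(2)·log₂(P(2)/Q(2)) = 0.0099·log₂(0.0099/0.5) = -0.05602

D_KL(P||Q) = 0.97589 - 0.05602 = 0.91987 ≈ 0.9199 bits

D_KL(Q||P) = Σ Q(x) log₂(Q(x)/P(x))

Computing term by term:
  Q(1)·log₂(Q(1)/P(1)) = 0.5·log₂(0.5/0.9901) = -0.49282
  Q(2)·log₂(Q(2)/P(2)) = 0.5·log₂(0.5/0.0099) = 2.82918

D_KL(Q||P) = -0.49282 + 2.82918 = 2.33636 ≈ 2.3364 bits

These are NOT equal (difference: 1.4165 bits). KL divergence is asymmetric: D_KL(P||Q) ≠ D_KL(Q||P) in general.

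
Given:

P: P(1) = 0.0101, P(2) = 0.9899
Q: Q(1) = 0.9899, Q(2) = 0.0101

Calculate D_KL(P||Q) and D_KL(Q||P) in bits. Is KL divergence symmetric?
D_KL(P||Q) = 6.4812 bits, D_KL(Q||P) = 6.4812 bits. The two values coincide for this particular pair, but no — KL divergence is not symmetric in general.

D_KL(P||Q) = Σ P(x) log₂(P(x)/Q(x))

Computing term by term:
  P(1)·log₂(P(1)/Q(1)) = 0.0101·log₂(0.0101/0.9899) = -0.06681
  P(2)·log₂(P(2)/Q(2)) = 0.9899·log₂(0.9899/0.0101) = 6.54805

D_KL(P||Q) = -0.06681 + 6.54805 = 6.48124 ≈ 6.4812 bits

D_KL(Q||P) = Σ Q(x) log₂(Q(x)/P(x))

Computing term by term:
  Q(1)·log₂(Q(1)/P(1)) = 0.9899·log₂(0.9899/0.0101) = 6.54805
  Q(2)·log₂(Q(2)/P(2)) = 0.0101·log₂(0.0101/0.9899) = -0.06681

D_KL(Q||P) = 6.54805 - 0.06681 = 6.48124 ≈ 6.4812 bits

These ARE equal here. Q is P with outcomes relabeled (Q(1) = P(2), Q(2) = P(1)) by a relabeling that is its own inverse, so the two sums contain exactly the same terms in a different order. This is a special case — KL divergence is not symmetric in general: D_KL(P||Q) ≠ D_KL(Q||P) for most P, Q.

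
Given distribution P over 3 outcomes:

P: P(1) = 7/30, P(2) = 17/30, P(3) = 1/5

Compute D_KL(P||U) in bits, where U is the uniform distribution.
0.1663 bits

U(i) = 1/3 for all i

D_KL(P||U) = Σ P(x) log₂(P(x) / (1/3))
           = Σ P(x) log₂(P(x)) + log₂(3)
           = log₂(3) - H(P)

H(P) = -Σ P(x) log₂(P(x)):
  -P(1)·log₂(P(1)) = -(7/30)·log₂(7/30) = 0.48989
  -P(2)·log₂(P(2)) = -(17/30)·log₂(17/30) = 0.46434
  -P(3)·log₂(P(3)) = -(1/5)·log₂(1/5) = 0.46439
H(P) = 0.48989 + 0.46434 + 0.46439 = 1.41862 bits

log₂(3) = 1.58496 bits

D_KL(P||U) = 1.58496 - 1.41862 = 0.16634 ≈ 0.1663 bits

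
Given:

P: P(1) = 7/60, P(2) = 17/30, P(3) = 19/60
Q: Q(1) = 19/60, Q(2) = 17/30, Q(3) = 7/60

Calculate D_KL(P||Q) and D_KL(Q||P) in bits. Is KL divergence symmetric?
D_KL(P||Q) = 0.2881 bits, D_KL(Q||P) = 0.2881 bits. The two values coincide for this particular pair, but no — KL divergence is not symmetric in general.

D_KL(P||Q) = Σ P(x) log₂(P(x)/Q(x))

Computing term by term:
  P(1)·log₂(P(1)/Q(1)) = (7/60)·log₂((7/60)/(19/60)) = -0.16807
  P(2)·log₂(P(2)/Q(2)) = (17/30)·log₂((17/30)/(17/30)) = 0.00000
  P(3)·log₂(P(3)/Q(3)) = (19/60)·log₂((19/60)/(7/60)) = 0.45618

D_KL(P||Q) = -0.16807 + 0.00000 + 0.45618 = 0.28811 ≈ 0.2881 bits

D_KL(Q||P) = Σ Q(x) log₂(Q(x)/P(x))

Computing term by term:
  Q(1)·log₂(Q(1)/P(1)) = (19/60)·log₂((19/60)/(7/60)) = 0.45618
  Q(2)·log₂(Q(2)/P(2)) = (17/30)·log₂((17/30)/(17/30)) = 0.00000
  Q(3)·log₂(Q(3)/P(3)) = (7/60)·log₂((7/60)/(19/60)) = -0.16807

D_KL(Q||P) = 0.45618 + 0.00000 - 0.16807 = 0.28811 ≈ 0.2881 bits

These ARE equal here. Q is P with outcomes relabeled (Q(1) = P(3), Q(3) = P(1)) by a relabeling that is its own inverse, so the two sums contain exactly the same terms in a different order. This is a special case — KL divergence is not symmetric in general: D_KL(P||Q) ≠ D_KL(Q||P) for most P, Q.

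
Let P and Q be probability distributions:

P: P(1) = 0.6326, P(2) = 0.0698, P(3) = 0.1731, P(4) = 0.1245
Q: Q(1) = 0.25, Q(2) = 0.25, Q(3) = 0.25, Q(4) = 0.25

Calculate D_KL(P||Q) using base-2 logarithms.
0.5018 bits

D_KL(P||Q) = Σ P(x) log₂(P(x)/Q(x))

Computing term by term:
  P(1)·log₂(P(1)/Q(1)) = 0.6326·log₂(0.6326/0.25) = 0.84728
  P(2)·log₂(P(2)/Q(2)) = 0.0698·log₂(0.0698/0.25) = -0.12848
  P(3)·log₂(P(3)/Q(3)) = 0.1731·log₂(0.1731/0.25) = -0.09180
  P(4)·log₂(P(4)/Q(4)) = 0.1245·log₂(0.1245/0.25) = -0.12522

D_KL(P||Q) = 0.84728 - 0.12848 - 0.09180 - 0.12522 = 0.50178 ≈ 0.5018 bits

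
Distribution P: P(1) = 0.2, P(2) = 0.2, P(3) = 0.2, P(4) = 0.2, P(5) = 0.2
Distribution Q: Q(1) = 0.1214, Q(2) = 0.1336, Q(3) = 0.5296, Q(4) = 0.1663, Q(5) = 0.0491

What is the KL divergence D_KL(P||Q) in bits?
0.4380 bits

D_KL(P||Q) = Σ P(x) log₂(P(x)/Q(x))

Computing term by term:
  P(1)·log₂(P(1)/Q(1)) = 0.2·log₂(0.2/0.1214) = 0.14405
  P(2)·log₂(P(2)/Q(2)) = 0.2·log₂(0.2/0.1336) = 0.11642
  P(3)·log₂(P(3)/Q(3)) = 0.2·log₂(0.2/0.5296) = -0.28098
  P(4)·log₂(P(4)/Q(4)) = 0.2·log₂(0.2/0.1663) = 0.05324
  P(5)·log₂(P(5)/Q(5)) = 0.2·log₂(0.2/0.0491) = 0.40524

D_KL(P||Q) = 0.14405 + 0.11642 - 0.28098 + 0.05324 + 0.40524 = 0.43797 ≈ 0.4380 bits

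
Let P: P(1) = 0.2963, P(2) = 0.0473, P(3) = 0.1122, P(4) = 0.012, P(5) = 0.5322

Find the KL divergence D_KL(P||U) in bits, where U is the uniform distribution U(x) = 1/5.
0.6788 bits

U(i) = 1/5 for all i

D_KL(P||U) = Σ P(x) log₂(P(x) / (1/5))
           = Σ P(x) log₂(P(x)) + log₂(5)
           = log₂(5) - H(P)

H(P) = -Σ P(x) log₂(P(x)):
  -P(1)·log₂(P(1)) = -(0.2963)·log₂(0.2963) = 0.51997
  -P(2)·log₂(P(2)) = -(0.0473)·log₂(0.0473) = 0.20822
  -P(3)·log₂(P(3)) = -(0.1122)·log₂(0.1122) = 0.35409
  -P(4)·log₂(P(4)) = -(0.012)·log₂(0.012) = 0.07657
  -P(5)·log₂(P(5)) = -(0.5322)·log₂(0.5322) = 0.48428
H(P) = 0.51997 + 0.20822 + 0.35409 + 0.07657 + 0.48428 = 1.64313 bits

log₂(5) = 2.32193 bits

D_KL(P||U) = 2.32193 - 1.64313 = 0.67880 ≈ 0.6788 bits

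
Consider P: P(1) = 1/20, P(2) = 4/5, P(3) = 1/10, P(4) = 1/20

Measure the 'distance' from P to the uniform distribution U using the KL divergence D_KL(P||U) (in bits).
0.9781 bits

U(i) = 1/4 for all i

D_KL(P||U) = Σ P(x) log₂(P(x) / (1/4))
           = Σ P(x) log₂(P(x)) + log₂(4)
           = log₂(4) - H(P)

H(P) = -Σ P(x) log₂(P(x)):
  -P(1)·log₂(P(1)) = -(1/20)·log₂(1/20) = 0.21610
  -P(2)·log₂(P(2)) = -(4/5)·log₂(4/5) = 0.25754
  -P(3)·log₂(P(3)) = -(1/10)·log₂(1/10) = 0.33219
  -P(4)·log₂(P(4)) = -(1/20)·log₂(1/20) = 0.21610
H(P) = 0.21610 + 0.25754 + 0.33219 + 0.21610 = 1.02193 bits

log₂(4) = 2.00000 bits

D_KL(P||U) = 2.00000 - 1.02193 = 0.97807 ≈ 0.9781 bits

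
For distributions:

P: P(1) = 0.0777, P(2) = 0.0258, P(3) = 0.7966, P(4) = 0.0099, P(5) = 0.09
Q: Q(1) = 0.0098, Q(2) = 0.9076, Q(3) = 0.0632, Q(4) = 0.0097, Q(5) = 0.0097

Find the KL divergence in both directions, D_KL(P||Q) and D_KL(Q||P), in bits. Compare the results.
D_KL(P||Q) = 3.3014 bits, D_KL(Q||P) = 4.3702 bits. D_KL(Q||P) is larger than D_KL(P||Q) by 1.0688 bits; the two directions differ.

D_KL(P||Q) = Σ P(x) log₂(P(x)/Q(x))

Computing term by term:
  P(1)·log₂(P(1)/Q(1)) = 0.0777·log₂(0.0777/0.0098) = 0.23209
  P(2)·log₂(P(2)/Q(2)) = 0.0258·log₂(0.0258/0.9076) = -0.13252
  P(3)·log₂(P(3)/Q(3)) = 0.7966·log₂(0.7966/0.0632) = 2.91226
  P(4)·log₂(P(4)/Q(4)) = 0.0099·log₂(0.0099/0.0097) = 0.00029
  P(5)·log₂(P(5)/Q(5)) = 0.09·log₂(0.09/0.0097) = 0.28925

D_KL(P||Q) = 0.23209 - 0.13252 + 2.91226 + 0.00029 + 0.28925 = 3.30137 ≈ 3.3014 bits

D_KL(Q||P) = Σ Q(x) log₂(Q(x)/P(x))

Computing term by term:
  Q(1)·log₂(Q(1)/P(1)) = 0.0098·log₂(0.0098/0.0777) = -0.02927
  Q(2)·log₂(Q(2)/P(2)) = 0.9076·log₂(0.9076/0.0258) = 4.66199
  Q(3)·log₂(Q(3)/P(3)) = 0.0632·log₂(0.0632/0.7966) = -0.23105
  Q(4)·log₂(Q(4)/P(4)) = 0.0097·log₂(0.0097/0.0099) = -0.00029
  Q(5)·log₂(Q(5)/P(5)) = 0.0097·log₂(0.0097/0.09) = -0.03117

D_KL(Q||P) = -0.02927 + 4.66199 - 0.23105 - 0.00029 - 0.03117 = 4.37021 ≈ 4.3702 bits

These are NOT equal (difference: 1.0688 bits). KL divergence is asymmetric: D_KL(P||Q) ≠ D_KL(Q||P) in general.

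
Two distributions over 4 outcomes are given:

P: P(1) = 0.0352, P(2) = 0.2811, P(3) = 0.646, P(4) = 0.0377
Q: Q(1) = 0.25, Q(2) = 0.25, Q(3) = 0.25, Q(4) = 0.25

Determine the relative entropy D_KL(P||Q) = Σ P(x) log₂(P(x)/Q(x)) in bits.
0.7299 bits

D_KL(P||Q) = Σ P(x) log₂(P(x)/Q(x))

Computing term by term:
  P(1)·log₂(P(1)/Q(1)) = 0.0352·log₂(0.0352/0.25) = -0.09956
  P(2)·log₂(P(2)/Q(2)) = 0.2811·log₂(0.2811/0.25) = 0.04755
  P(3)·log₂(P(3)/Q(3)) = 0.646·log₂(0.646/0.25) = 0.88477
  P(4)·log₂(P(4)/Q(4)) = 0.0377·log₂(0.0377/0.25) = -0.10289

D_KL(P||Q) = -0.09956 + 0.04755 + 0.88477 - 0.10289 = 0.72987 ≈ 0.7299 bits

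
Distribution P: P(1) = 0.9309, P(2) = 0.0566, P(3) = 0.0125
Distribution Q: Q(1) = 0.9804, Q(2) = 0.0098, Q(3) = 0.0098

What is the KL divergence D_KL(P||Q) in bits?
0.0780 bits

D_KL(P||Q) = Σ P(x) log₂(P(x)/Q(x))

Computing term by term:
  P(1)·log₂(P(1)/Q(1)) = 0.9309·log₂(0.9309/0.9804) = -0.06958
  P(2)·log₂(P(2)/Q(2)) = 0.0566·log₂(0.0566/0.0098) = 0.14320
  P(3)·log₂(P(3)/Q(3)) = 0.0125·log₂(0.0125/0.0098) = 0.00439

D_KL(P||Q) = -0.06958 + 0.14320 + 0.00439 = 0.07801 ≈ 0.0780 bits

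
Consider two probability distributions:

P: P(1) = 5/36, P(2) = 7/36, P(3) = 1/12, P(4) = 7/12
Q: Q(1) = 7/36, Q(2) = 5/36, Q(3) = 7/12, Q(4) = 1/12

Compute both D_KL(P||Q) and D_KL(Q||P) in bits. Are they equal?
D_KL(P||Q) = 1.4306 bits, D_KL(Q||P) = 1.4306 bits. Yes, in this case they are equal (although KL divergence is not symmetric in general).

D_KL(P||Q) = Σ P(x) log₂(P(x)/Q(x))

Computing term by term:
  P(1)·log₂(P(1)/Q(1)) = (5/36)·log₂((5/36)/(7/36)) = -0.06742
  P(2)·log₂(P(2)/Q(2)) = (7/36)·log₂((7/36)/(5/36)) = 0.09439
  P(3)·log₂(P(3)/Q(3)) = (1/12)·log₂((1/12)/(7/12)) = -0.23395
  P(4)·log₂(P(4)/Q(4)) = (7/12)·log₂((7/12)/(1/12)) = 1.63762

D_KL(P||Q) = -0.06742 + 0.09439 - 0.23395 + 1.63762 = 1.43064 ≈ 1.4306 bits

D_KL(Q||P) = Σ Q(x) log₂(Q(x)/P(x))

Computing term by term:
  Q(1)·log₂(Q(1)/P(1)) = (7/36)·log₂((7/36)/(5/36)) = 0.09439
  Q(2)·log₂(Q(2)/P(2)) = (5/36)·log₂((5/36)/(7/36)) = -0.06742
  Q(3)·log₂(Q(3)/P(3)) = (7/12)·log₂((7/12)/(1/12)) = 1.63762
  Q(4)·log₂(Q(4)/P(4)) = (1/12)·log₂((1/12)/(7/12)) = -0.23395

D_KL(Q||P) = 0.09439 - 0.06742 + 1.63762 - 0.23395 = 1.43064 ≈ 1.4306 bits

These ARE equal here. Q is P with outcomes relabeled (Q(1) = P(2), Q(2) = P(1), Q(3) = P(4), Q(4) = P(3)) by a relabeling that is its own inverse, so the two sums contain exactly the same terms in a different order. This is a special case — KL divergence is not symmetric in general: D_KL(P||Q) ≠ D_KL(Q||P) for most P, Q.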